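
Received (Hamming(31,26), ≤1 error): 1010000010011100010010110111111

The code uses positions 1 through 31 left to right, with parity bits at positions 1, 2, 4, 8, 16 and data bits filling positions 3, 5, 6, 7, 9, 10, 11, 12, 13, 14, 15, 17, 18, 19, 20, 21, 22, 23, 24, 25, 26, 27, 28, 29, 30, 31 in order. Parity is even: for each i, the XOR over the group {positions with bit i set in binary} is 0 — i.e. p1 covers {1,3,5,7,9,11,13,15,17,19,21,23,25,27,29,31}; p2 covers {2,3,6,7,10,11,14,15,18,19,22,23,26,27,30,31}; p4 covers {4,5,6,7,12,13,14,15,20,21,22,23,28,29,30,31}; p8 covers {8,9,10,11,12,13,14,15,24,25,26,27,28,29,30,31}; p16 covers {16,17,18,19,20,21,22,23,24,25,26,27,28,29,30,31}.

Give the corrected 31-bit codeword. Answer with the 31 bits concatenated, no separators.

s1 (pos 1,3,5,7,9,11,13,15,17,19,21,23,25,27,29,31): 1⊕1⊕0⊕0⊕1⊕0⊕1⊕0⊕0⊕0⊕1⊕1⊕0⊕1⊕1⊕1 = 1
s2 (pos 2,3,6,7,10,11,14,15,18,19,22,23,26,27,30,31): 0⊕1⊕0⊕0⊕0⊕0⊕1⊕0⊕1⊕0⊕0⊕1⊕1⊕1⊕1⊕1 = 0
s4 (pos 4,5,6,7,12,13,14,15,20,21,22,23,28,29,30,31): 0⊕0⊕0⊕0⊕1⊕1⊕1⊕0⊕0⊕1⊕0⊕1⊕1⊕1⊕1⊕1 = 1
s8 (pos 8,9,10,11,12,13,14,15,24,25,26,27,28,29,30,31): 0⊕1⊕0⊕0⊕1⊕1⊕1⊕0⊕1⊕0⊕1⊕1⊕1⊕1⊕1⊕1 = 1
s16 (pos 16,17,18,19,20,21,22,23,24,25,26,27,28,29,30,31): 0⊕0⊕1⊕0⊕0⊕1⊕0⊕1⊕1⊕0⊕1⊕1⊕1⊕1⊕1⊕1 = 0
Syndrome s16…s1 = 01101 → error at position 13.
Flip position 13: 1010000010011100010010110111111 → 1010000010010100010010110111111

1010000010010100010010110111111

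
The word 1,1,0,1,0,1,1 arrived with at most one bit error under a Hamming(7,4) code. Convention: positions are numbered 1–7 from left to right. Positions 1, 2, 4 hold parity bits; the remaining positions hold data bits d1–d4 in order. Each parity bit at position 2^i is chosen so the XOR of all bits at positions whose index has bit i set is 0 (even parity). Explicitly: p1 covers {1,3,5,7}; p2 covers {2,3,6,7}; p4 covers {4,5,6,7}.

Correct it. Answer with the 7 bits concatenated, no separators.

s1 (pos 1,3,5,7): 1⊕0⊕0⊕1 = 0
s2 (pos 2,3,6,7): 1⊕0⊕1⊕1 = 1
s4 (pos 4,5,6,7): 1⊕0⊕1⊕1 = 1
Syndrome s4…s1 = 110 → error at position 6.
Flip position 6: 1101011 → 1101001

1101001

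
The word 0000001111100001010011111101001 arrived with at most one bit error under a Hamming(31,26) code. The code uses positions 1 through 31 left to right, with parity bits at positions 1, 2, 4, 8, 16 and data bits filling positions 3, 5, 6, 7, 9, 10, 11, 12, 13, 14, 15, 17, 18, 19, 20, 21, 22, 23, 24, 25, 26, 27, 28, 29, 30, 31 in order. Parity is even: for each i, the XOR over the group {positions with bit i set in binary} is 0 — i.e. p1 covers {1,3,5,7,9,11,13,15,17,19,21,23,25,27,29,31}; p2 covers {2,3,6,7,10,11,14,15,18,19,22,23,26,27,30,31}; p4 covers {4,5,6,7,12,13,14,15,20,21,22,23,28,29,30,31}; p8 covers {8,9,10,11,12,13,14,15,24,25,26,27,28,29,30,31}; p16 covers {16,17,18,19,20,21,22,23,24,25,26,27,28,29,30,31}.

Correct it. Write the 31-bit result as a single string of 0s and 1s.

s1 (pos 1,3,5,7,9,11,13,15,17,19,21,23,25,27,29,31): 0⊕0⊕0⊕1⊕1⊕1⊕0⊕0⊕0⊕0⊕1⊕1⊕1⊕0⊕0⊕1 = 1
s2 (pos 2,3,6,7,10,11,14,15,18,19,22,23,26,27,30,31): 0⊕0⊕0⊕1⊕1⊕1⊕0⊕0⊕1⊕0⊕1⊕1⊕1⊕0⊕0⊕1 = 0
s4 (pos 4,5,6,7,12,13,14,15,20,21,22,23,28,29,30,31): 0⊕0⊕0⊕1⊕0⊕0⊕0⊕0⊕0⊕1⊕1⊕1⊕1⊕0⊕0⊕1 = 0
s8 (pos 8,9,10,11,12,13,14,15,24,25,26,27,28,29,30,31): 1⊕1⊕1⊕1⊕0⊕0⊕0⊕0⊕1⊕1⊕1⊕0⊕1⊕0⊕0⊕1 = 1
s16 (pos 16,17,18,19,20,21,22,23,24,25,26,27,28,29,30,31): 1⊕0⊕1⊕0⊕0⊕1⊕1⊕1⊕1⊕1⊕1⊕0⊕1⊕0⊕0⊕1 = 0
Syndrome s16…s1 = 01001 → error at position 9.
Flip position 9: 0000001111100001010011111101001 → 0000001101100001010011111101001

0000001101100001010011111101001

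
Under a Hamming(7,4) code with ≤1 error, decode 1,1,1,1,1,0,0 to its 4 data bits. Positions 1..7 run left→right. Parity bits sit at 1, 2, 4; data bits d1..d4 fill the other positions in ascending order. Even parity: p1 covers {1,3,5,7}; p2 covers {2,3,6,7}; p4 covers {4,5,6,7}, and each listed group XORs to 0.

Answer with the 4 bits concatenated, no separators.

1100

s1 (pos 1,3,5,7): 1⊕1⊕1⊕0 = 1
s2 (pos 2,3,6,7): 1⊕1⊕0⊕0 = 0
s4 (pos 4,5,6,7): 1⊕1⊕0⊕0 = 0
Syndrome s4…s1 = 001 → error at position 1.
Flip position 1: 1111100 → 0111100
Read data bits from positions 3,5,6,7: 1100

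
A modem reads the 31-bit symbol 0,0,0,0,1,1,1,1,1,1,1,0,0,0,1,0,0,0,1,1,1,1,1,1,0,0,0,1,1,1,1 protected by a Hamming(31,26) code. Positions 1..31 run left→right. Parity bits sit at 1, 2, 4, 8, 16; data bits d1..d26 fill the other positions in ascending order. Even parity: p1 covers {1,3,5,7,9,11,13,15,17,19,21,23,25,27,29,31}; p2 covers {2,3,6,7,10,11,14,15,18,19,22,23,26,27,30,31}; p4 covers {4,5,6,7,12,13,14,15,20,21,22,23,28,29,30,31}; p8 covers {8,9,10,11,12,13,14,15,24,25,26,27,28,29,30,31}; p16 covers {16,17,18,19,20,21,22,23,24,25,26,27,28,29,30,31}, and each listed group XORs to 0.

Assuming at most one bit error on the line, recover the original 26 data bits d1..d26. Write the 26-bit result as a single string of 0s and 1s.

s1 (pos 1,3,5,7,9,11,13,15,17,19,21,23,25,27,29,31): 0⊕0⊕1⊕1⊕1⊕1⊕0⊕1⊕0⊕1⊕1⊕1⊕0⊕0⊕1⊕1 = 0
s2 (pos 2,3,6,7,10,11,14,15,18,19,22,23,26,27,30,31): 0⊕0⊕1⊕1⊕1⊕1⊕0⊕1⊕0⊕1⊕1⊕1⊕0⊕0⊕1⊕1 = 0
s4 (pos 4,5,6,7,12,13,14,15,20,21,22,23,28,29,30,31): 0⊕1⊕1⊕1⊕0⊕0⊕0⊕1⊕1⊕1⊕1⊕1⊕1⊕1⊕1⊕1 = 0
s8 (pos 8,9,10,11,12,13,14,15,24,25,26,27,28,29,30,31): 1⊕1⊕1⊕1⊕0⊕0⊕0⊕1⊕1⊕0⊕0⊕0⊕1⊕1⊕1⊕1 = 0
s16 (pos 16,17,18,19,20,21,22,23,24,25,26,27,28,29,30,31): 0⊕0⊕0⊕1⊕1⊕1⊕1⊕1⊕1⊕0⊕0⊕0⊕1⊕1⊕1⊕1 = 0
Syndrome s16…s1 = 00000 → no error.
Read data bits from positions 3,5,6,7,9,10,11,12,13,14,15,17,18,19,20,21,22,23,24,25,26,27,28,29,30,31: 01111110001001111110001111

01111110001001111110001111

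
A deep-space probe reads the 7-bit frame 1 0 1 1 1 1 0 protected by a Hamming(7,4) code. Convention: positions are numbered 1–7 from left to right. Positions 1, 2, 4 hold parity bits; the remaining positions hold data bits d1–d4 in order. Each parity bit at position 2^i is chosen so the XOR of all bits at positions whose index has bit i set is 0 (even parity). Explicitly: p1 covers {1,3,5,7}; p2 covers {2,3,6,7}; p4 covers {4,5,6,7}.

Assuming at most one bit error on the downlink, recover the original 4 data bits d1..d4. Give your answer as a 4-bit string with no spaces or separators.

1010

s1 (pos 1,3,5,7): 1⊕1⊕1⊕0 = 1
s2 (pos 2,3,6,7): 0⊕1⊕1⊕0 = 0
s4 (pos 4,5,6,7): 1⊕1⊕1⊕0 = 1
Syndrome s4…s1 = 101 → error at position 5.
Flip position 5: 1011110 → 1011010
Read data bits from positions 3,5,6,7: 1010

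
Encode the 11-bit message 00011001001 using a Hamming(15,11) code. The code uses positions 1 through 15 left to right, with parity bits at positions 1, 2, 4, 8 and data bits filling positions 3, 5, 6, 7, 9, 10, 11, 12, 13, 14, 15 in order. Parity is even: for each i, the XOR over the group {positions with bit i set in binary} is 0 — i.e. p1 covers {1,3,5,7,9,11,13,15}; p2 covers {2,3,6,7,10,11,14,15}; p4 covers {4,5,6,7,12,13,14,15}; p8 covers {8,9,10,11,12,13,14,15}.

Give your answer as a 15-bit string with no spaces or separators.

100100111001001

Place data at non-parity positions: p1 p2 0 p4 0 0 1 p8 1 0 0 1 0 0 1
p1 (pos 1,3,5,7,9,11,13,15): XOR of data positions = 0⊕0⊕1⊕1⊕0⊕0⊕1 = 1
p2 (pos 2,3,6,7,10,11,14,15): XOR of data positions = 0⊕0⊕1⊕0⊕0⊕0⊕1 = 0
p4 (pos 4,5,6,7,12,13,14,15): XOR of data positions = 0⊕0⊕1⊕1⊕0⊕0⊕1 = 1
p8 (pos 8,9,10,11,12,13,14,15): XOR of data positions = 1⊕0⊕0⊕1⊕0⊕0⊕1 = 1
Codeword: 100100111001001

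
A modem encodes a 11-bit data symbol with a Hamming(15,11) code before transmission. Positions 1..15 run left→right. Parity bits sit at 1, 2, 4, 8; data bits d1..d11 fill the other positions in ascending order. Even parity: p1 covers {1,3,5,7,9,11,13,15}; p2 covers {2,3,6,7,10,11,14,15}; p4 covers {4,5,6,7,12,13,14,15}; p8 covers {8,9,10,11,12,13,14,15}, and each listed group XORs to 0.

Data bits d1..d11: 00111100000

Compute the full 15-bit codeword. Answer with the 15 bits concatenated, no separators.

Place data at non-parity positions: p1 p2 0 p4 0 1 1 p8 1 1 0 0 0 0 0
p1 (pos 1,3,5,7,9,11,13,15): XOR of data positions = 0⊕0⊕1⊕1⊕0⊕0⊕0 = 0
p2 (pos 2,3,6,7,10,11,14,15): XOR of data positions = 0⊕1⊕1⊕1⊕0⊕0⊕0 = 1
p4 (pos 4,5,6,7,12,13,14,15): XOR of data positions = 0⊕1⊕1⊕0⊕0⊕0⊕0 = 0
p8 (pos 8,9,10,11,12,13,14,15): XOR of data positions = 1⊕1⊕0⊕0⊕0⊕0⊕0 = 0
Codeword: 010001101100000

010001101100000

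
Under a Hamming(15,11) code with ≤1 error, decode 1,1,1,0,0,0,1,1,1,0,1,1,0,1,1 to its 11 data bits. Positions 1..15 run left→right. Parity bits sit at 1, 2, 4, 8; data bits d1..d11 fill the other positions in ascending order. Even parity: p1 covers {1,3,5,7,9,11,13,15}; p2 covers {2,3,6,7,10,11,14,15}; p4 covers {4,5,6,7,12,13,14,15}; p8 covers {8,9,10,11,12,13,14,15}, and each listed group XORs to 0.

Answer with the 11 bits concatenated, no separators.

10011011011

s1 (pos 1,3,5,7,9,11,13,15): 1⊕1⊕0⊕1⊕1⊕1⊕0⊕1 = 0
s2 (pos 2,3,6,7,10,11,14,15): 1⊕1⊕0⊕1⊕0⊕1⊕1⊕1 = 0
s4 (pos 4,5,6,7,12,13,14,15): 0⊕0⊕0⊕1⊕1⊕0⊕1⊕1 = 0
s8 (pos 8,9,10,11,12,13,14,15): 1⊕1⊕0⊕1⊕1⊕0⊕1⊕1 = 0
Syndrome s8…s1 = 0000 → no error.
Read data bits from positions 3,5,6,7,9,10,11,12,13,14,15: 10011011011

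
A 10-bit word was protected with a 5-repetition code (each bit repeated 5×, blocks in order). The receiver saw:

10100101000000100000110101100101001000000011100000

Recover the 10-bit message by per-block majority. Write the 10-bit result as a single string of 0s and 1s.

0000110010

Block 1 (10100): 2 ones → 0
Block 2 (10100): 2 ones → 0
Block 3 (00001): 1 one → 0
Block 4 (00000): 0 ones → 0
Block 5 (11010): 3 ones → 1
Block 6 (11001): 3 ones → 1
Block 7 (01001): 2 ones → 0
Block 8 (00000): 0 ones → 0
Block 9 (00111): 3 ones → 1
Block 10 (00000): 0 ones → 0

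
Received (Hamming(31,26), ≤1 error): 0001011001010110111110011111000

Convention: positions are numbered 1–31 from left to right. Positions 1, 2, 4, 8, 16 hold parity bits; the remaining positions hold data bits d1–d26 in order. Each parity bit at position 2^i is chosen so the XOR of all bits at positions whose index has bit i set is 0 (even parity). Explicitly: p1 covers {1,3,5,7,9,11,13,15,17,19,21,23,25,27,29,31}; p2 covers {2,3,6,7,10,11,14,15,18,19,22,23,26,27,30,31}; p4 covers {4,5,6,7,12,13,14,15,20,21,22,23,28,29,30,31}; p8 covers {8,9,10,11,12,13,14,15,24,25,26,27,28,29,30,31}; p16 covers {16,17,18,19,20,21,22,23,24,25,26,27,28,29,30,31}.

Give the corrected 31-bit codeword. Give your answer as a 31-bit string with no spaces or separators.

0001011001010100111110011111000

s1 (pos 1,3,5,7,9,11,13,15,17,19,21,23,25,27,29,31): 0⊕0⊕0⊕1⊕0⊕0⊕0⊕1⊕1⊕1⊕1⊕0⊕1⊕1⊕0⊕0 = 1
s2 (pos 2,3,6,7,10,11,14,15,18,19,22,23,26,27,30,31): 0⊕0⊕1⊕1⊕1⊕0⊕1⊕1⊕1⊕1⊕0⊕0⊕1⊕1⊕0⊕0 = 1
s4 (pos 4,5,6,7,12,13,14,15,20,21,22,23,28,29,30,31): 1⊕0⊕1⊕1⊕1⊕0⊕1⊕1⊕1⊕1⊕0⊕0⊕1⊕0⊕0⊕0 = 1
s8 (pos 8,9,10,11,12,13,14,15,24,25,26,27,28,29,30,31): 0⊕0⊕1⊕0⊕1⊕0⊕1⊕1⊕1⊕1⊕1⊕1⊕1⊕0⊕0⊕0 = 1
s16 (pos 16,17,18,19,20,21,22,23,24,25,26,27,28,29,30,31): 0⊕1⊕1⊕1⊕1⊕1⊕0⊕0⊕1⊕1⊕1⊕1⊕1⊕0⊕0⊕0 = 0
Syndrome s16…s1 = 01111 → error at position 15.
Flip position 15: 0001011001010110111110011111000 → 0001011001010100111110011111000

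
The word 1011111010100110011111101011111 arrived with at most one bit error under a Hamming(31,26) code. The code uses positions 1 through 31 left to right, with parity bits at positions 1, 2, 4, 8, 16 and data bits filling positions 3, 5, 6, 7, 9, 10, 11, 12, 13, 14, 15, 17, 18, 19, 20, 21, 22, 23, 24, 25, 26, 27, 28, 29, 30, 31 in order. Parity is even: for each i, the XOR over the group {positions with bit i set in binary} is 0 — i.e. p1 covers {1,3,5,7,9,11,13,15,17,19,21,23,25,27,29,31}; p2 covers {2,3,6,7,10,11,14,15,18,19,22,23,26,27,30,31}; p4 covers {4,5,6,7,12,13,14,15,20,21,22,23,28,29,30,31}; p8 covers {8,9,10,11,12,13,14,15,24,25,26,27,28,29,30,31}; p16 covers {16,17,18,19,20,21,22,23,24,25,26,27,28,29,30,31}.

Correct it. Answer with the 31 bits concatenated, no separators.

1111111010100110011111101011111

s1 (pos 1,3,5,7,9,11,13,15,17,19,21,23,25,27,29,31): 1⊕1⊕1⊕1⊕1⊕1⊕0⊕1⊕0⊕1⊕1⊕1⊕1⊕1⊕1⊕1 = 0
s2 (pos 2,3,6,7,10,11,14,15,18,19,22,23,26,27,30,31): 0⊕1⊕1⊕1⊕0⊕1⊕1⊕1⊕1⊕1⊕1⊕1⊕0⊕1⊕1⊕1 = 1
s4 (pos 4,5,6,7,12,13,14,15,20,21,22,23,28,29,30,31): 1⊕1⊕1⊕1⊕0⊕0⊕1⊕1⊕1⊕1⊕1⊕1⊕1⊕1⊕1⊕1 = 0
s8 (pos 8,9,10,11,12,13,14,15,24,25,26,27,28,29,30,31): 0⊕1⊕0⊕1⊕0⊕0⊕1⊕1⊕0⊕1⊕0⊕1⊕1⊕1⊕1⊕1 = 0
s16 (pos 16,17,18,19,20,21,22,23,24,25,26,27,28,29,30,31): 0⊕0⊕1⊕1⊕1⊕1⊕1⊕1⊕0⊕1⊕0⊕1⊕1⊕1⊕1⊕1 = 0
Syndrome s16…s1 = 00010 → error at position 2.
Flip position 2: 1011111010100110011111101011111 → 1111111010100110011111101011111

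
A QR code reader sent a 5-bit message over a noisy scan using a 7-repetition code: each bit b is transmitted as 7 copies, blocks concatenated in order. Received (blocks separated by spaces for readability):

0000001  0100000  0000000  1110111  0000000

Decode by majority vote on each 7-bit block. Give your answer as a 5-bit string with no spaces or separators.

Block 1 (0000001): 1 one → 0
Block 2 (0100000): 1 one → 0
Block 3 (0000000): 0 ones → 0
Block 4 (1110111): 6 ones → 1
Block 5 (0000000): 0 ones → 0

00010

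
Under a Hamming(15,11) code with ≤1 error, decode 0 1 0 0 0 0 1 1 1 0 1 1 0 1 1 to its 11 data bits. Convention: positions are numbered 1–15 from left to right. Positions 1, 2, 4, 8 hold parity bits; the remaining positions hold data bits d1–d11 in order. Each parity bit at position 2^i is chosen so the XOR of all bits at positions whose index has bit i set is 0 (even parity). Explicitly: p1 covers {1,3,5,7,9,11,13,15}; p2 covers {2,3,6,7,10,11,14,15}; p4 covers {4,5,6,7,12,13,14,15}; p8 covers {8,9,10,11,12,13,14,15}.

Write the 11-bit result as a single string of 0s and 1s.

00011011011

s1 (pos 1,3,5,7,9,11,13,15): 0⊕0⊕0⊕1⊕1⊕1⊕0⊕1 = 0
s2 (pos 2,3,6,7,10,11,14,15): 1⊕0⊕0⊕1⊕0⊕1⊕1⊕1 = 1
s4 (pos 4,5,6,7,12,13,14,15): 0⊕0⊕0⊕1⊕1⊕0⊕1⊕1 = 0
s8 (pos 8,9,10,11,12,13,14,15): 1⊕1⊕0⊕1⊕1⊕0⊕1⊕1 = 0
Syndrome s8…s1 = 0010 → error at position 2.
Flip position 2: 010000111011011 → 000000111011011
Read data bits from positions 3,5,6,7,9,10,11,12,13,14,15: 00011011011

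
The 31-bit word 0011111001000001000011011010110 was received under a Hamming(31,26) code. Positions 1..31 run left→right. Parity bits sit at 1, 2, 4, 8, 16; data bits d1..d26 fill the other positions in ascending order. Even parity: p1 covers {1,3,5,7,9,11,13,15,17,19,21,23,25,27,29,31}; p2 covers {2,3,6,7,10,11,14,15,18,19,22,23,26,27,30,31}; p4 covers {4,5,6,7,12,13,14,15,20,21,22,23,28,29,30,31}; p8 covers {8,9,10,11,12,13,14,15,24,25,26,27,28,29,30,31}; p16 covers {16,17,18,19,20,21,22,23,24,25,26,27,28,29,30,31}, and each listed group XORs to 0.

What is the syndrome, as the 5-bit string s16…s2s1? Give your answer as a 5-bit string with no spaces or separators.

00011

s1 (pos 1,3,5,7,9,11,13,15,17,19,21,23,25,27,29,31): 0⊕1⊕1⊕1⊕0⊕0⊕0⊕0⊕0⊕0⊕1⊕0⊕1⊕1⊕1⊕0 = 1
s2 (pos 2,3,6,7,10,11,14,15,18,19,22,23,26,27,30,31): 0⊕1⊕1⊕1⊕1⊕0⊕0⊕0⊕0⊕0⊕1⊕0⊕0⊕1⊕1⊕0 = 1
s4 (pos 4,5,6,7,12,13,14,15,20,21,22,23,28,29,30,31): 1⊕1⊕1⊕1⊕0⊕0⊕0⊕0⊕0⊕1⊕1⊕0⊕0⊕1⊕1⊕0 = 0
s8 (pos 8,9,10,11,12,13,14,15,24,25,26,27,28,29,30,31): 0⊕0⊕1⊕0⊕0⊕0⊕0⊕0⊕1⊕1⊕0⊕1⊕0⊕1⊕1⊕0 = 0
s16 (pos 16,17,18,19,20,21,22,23,24,25,26,27,28,29,30,31): 1⊕0⊕0⊕0⊕0⊕1⊕1⊕0⊕1⊕1⊕0⊕1⊕0⊕1⊕1⊕0 = 0
Syndrome s16…s1 = 00011 → error at position 3.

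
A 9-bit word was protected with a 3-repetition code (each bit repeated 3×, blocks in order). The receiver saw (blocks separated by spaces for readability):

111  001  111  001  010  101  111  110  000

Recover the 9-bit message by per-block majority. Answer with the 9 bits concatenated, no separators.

101001110

Block 1 (111): 3 ones → 1
Block 2 (001): 1 one → 0
Block 3 (111): 3 ones → 1
Block 4 (001): 1 one → 0
Block 5 (010): 1 one → 0
Block 6 (101): 2 ones → 1
Block 7 (111): 3 ones → 1
Block 8 (110): 2 ones → 1
Block 9 (000): 0 ones → 0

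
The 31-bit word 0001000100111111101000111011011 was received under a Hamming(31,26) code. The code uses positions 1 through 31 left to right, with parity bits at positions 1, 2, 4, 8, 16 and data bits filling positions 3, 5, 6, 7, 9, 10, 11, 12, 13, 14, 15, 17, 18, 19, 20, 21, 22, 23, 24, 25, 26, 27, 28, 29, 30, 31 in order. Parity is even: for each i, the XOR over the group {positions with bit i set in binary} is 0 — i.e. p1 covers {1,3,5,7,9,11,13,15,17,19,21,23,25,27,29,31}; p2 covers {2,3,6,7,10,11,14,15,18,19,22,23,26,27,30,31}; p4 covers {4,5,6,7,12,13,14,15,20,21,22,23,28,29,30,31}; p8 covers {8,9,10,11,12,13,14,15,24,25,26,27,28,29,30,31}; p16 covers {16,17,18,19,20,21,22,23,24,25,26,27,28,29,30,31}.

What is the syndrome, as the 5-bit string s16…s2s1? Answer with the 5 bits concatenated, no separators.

00101

s1 (pos 1,3,5,7,9,11,13,15,17,19,21,23,25,27,29,31): 0⊕0⊕0⊕0⊕0⊕1⊕1⊕1⊕1⊕1⊕0⊕1⊕1⊕1⊕0⊕1 = 1
s2 (pos 2,3,6,7,10,11,14,15,18,19,22,23,26,27,30,31): 0⊕0⊕0⊕0⊕0⊕1⊕1⊕1⊕0⊕1⊕0⊕1⊕0⊕1⊕1⊕1 = 0
s4 (pos 4,5,6,7,12,13,14,15,20,21,22,23,28,29,30,31): 1⊕0⊕0⊕0⊕1⊕1⊕1⊕1⊕0⊕0⊕0⊕1⊕1⊕0⊕1⊕1 = 1
s8 (pos 8,9,10,11,12,13,14,15,24,25,26,27,28,29,30,31): 1⊕0⊕0⊕1⊕1⊕1⊕1⊕1⊕1⊕1⊕0⊕1⊕1⊕0⊕1⊕1 = 0
s16 (pos 16,17,18,19,20,21,22,23,24,25,26,27,28,29,30,31): 1⊕1⊕0⊕1⊕0⊕0⊕0⊕1⊕1⊕1⊕0⊕1⊕1⊕0⊕1⊕1 = 0
Syndrome s16…s1 = 00101 → error at position 5.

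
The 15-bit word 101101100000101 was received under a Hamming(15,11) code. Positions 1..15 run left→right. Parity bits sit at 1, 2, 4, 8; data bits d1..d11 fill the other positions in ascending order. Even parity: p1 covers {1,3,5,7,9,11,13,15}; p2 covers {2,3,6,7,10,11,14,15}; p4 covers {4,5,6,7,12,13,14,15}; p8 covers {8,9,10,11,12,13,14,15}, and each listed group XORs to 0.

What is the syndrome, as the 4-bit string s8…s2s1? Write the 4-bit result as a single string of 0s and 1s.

s1 (pos 1,3,5,7,9,11,13,15): 1⊕1⊕0⊕1⊕0⊕0⊕1⊕1 = 1
s2 (pos 2,3,6,7,10,11,14,15): 0⊕1⊕1⊕1⊕0⊕0⊕0⊕1 = 0
s4 (pos 4,5,6,7,12,13,14,15): 1⊕0⊕1⊕1⊕0⊕1⊕0⊕1 = 1
s8 (pos 8,9,10,11,12,13,14,15): 0⊕0⊕0⊕0⊕0⊕1⊕0⊕1 = 0
Syndrome s8…s1 = 0101 → error at position 5.

0101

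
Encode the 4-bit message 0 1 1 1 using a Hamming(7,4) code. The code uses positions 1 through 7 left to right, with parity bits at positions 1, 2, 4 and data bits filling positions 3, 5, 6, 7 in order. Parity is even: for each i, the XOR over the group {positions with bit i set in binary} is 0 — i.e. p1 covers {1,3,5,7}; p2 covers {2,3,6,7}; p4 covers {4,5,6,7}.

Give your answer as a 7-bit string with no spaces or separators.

Place data at non-parity positions: p1 p2 0 p4 1 1 1
p1 (pos 1,3,5,7): XOR of data positions = 0⊕1⊕1 = 0
p2 (pos 2,3,6,7): XOR of data positions = 0⊕1⊕1 = 0
p4 (pos 4,5,6,7): XOR of data positions = 1⊕1⊕1 = 1
Codeword: 0001111

0001111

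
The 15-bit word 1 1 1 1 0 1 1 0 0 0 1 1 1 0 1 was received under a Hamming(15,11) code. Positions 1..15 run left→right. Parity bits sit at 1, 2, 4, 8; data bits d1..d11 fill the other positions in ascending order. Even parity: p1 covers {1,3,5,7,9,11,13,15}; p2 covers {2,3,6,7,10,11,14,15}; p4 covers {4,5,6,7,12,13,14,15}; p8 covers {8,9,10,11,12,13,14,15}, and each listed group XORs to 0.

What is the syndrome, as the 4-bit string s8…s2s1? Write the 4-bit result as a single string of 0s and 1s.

0000

s1 (pos 1,3,5,7,9,11,13,15): 1⊕1⊕0⊕1⊕0⊕1⊕1⊕1 = 0
s2 (pos 2,3,6,7,10,11,14,15): 1⊕1⊕1⊕1⊕0⊕1⊕0⊕1 = 0
s4 (pos 4,5,6,7,12,13,14,15): 1⊕0⊕1⊕1⊕1⊕1⊕0⊕1 = 0
s8 (pos 8,9,10,11,12,13,14,15): 0⊕0⊕0⊕1⊕1⊕1⊕0⊕1 = 0
Syndrome s8…s1 = 0000 → no error.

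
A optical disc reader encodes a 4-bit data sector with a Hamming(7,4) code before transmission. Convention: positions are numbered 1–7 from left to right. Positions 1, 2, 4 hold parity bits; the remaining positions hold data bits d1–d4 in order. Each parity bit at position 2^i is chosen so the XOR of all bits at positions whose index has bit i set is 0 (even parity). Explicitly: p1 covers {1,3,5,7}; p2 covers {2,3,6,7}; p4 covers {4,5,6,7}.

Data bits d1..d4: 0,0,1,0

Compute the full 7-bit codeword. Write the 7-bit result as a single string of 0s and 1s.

Place data at non-parity positions: p1 p2 0 p4 0 1 0
p1 (pos 1,3,5,7): XOR of data positions = 0⊕0⊕0 = 0
p2 (pos 2,3,6,7): XOR of data positions = 0⊕1⊕0 = 1
p4 (pos 4,5,6,7): XOR of data positions = 0⊕1⊕0 = 1
Codeword: 0101010

0101010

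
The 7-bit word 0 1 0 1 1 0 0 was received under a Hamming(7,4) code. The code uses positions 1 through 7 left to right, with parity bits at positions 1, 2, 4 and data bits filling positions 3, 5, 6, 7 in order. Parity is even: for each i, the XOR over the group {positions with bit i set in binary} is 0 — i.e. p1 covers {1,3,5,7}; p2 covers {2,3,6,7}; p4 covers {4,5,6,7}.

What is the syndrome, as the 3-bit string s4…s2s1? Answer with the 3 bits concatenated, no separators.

s1 (pos 1,3,5,7): 0⊕0⊕1⊕0 = 1
s2 (pos 2,3,6,7): 1⊕0⊕0⊕0 = 1
s4 (pos 4,5,6,7): 1⊕1⊕0⊕0 = 0
Syndrome s4…s1 = 011 → error at position 3.

011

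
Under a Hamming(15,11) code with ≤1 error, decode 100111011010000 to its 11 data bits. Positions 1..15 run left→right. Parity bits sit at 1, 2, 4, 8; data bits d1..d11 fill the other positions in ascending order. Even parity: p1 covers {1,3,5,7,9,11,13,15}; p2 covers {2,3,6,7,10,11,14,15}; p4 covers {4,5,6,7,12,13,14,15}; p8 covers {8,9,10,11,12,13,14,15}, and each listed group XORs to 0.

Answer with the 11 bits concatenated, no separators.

s1 (pos 1,3,5,7,9,11,13,15): 1⊕0⊕1⊕0⊕1⊕1⊕0⊕0 = 0
s2 (pos 2,3,6,7,10,11,14,15): 0⊕0⊕1⊕0⊕0⊕1⊕0⊕0 = 0
s4 (pos 4,5,6,7,12,13,14,15): 1⊕1⊕1⊕0⊕0⊕0⊕0⊕0 = 1
s8 (pos 8,9,10,11,12,13,14,15): 1⊕1⊕0⊕1⊕0⊕0⊕0⊕0 = 1
Syndrome s8…s1 = 1100 → error at position 12.
Flip position 12: 100111011010000 → 100111011011000
Read data bits from positions 3,5,6,7,9,10,11,12,13,14,15: 01101011000

01101011000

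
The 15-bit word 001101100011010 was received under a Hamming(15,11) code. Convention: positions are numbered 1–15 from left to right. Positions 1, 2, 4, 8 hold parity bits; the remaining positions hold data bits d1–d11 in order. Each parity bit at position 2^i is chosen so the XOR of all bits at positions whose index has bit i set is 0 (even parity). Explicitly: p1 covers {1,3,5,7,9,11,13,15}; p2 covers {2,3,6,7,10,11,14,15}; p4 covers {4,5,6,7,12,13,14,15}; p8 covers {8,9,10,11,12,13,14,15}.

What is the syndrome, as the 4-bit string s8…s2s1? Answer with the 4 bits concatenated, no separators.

1111

s1 (pos 1,3,5,7,9,11,13,15): 0⊕1⊕0⊕1⊕0⊕1⊕0⊕0 = 1
s2 (pos 2,3,6,7,10,11,14,15): 0⊕1⊕1⊕1⊕0⊕1⊕1⊕0 = 1
s4 (pos 4,5,6,7,12,13,14,15): 1⊕0⊕1⊕1⊕1⊕0⊕1⊕0 = 1
s8 (pos 8,9,10,11,12,13,14,15): 0⊕0⊕0⊕1⊕1⊕0⊕1⊕0 = 1
Syndrome s8…s1 = 1111 → error at position 15.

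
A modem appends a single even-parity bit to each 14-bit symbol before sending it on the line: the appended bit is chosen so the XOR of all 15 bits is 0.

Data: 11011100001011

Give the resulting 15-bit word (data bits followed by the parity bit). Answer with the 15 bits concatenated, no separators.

XOR of the 14 data bits: 1⊕1⊕0⊕1⊕1⊕1⊕0⊕0⊕0⊕0⊕1⊕0⊕1⊕1 = 0
Parity bit = 0 (so all 15 bits XOR to 0).

110111000010110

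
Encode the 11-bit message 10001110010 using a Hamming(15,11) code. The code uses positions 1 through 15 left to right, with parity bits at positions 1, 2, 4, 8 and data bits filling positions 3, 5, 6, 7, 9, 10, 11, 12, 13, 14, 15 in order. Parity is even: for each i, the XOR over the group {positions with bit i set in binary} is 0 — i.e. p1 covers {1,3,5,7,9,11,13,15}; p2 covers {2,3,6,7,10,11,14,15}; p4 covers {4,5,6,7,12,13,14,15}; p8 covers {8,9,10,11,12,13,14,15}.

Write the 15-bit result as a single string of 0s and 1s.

Place data at non-parity positions: p1 p2 1 p4 0 0 0 p8 1 1 1 0 0 1 0
p1 (pos 1,3,5,7,9,11,13,15): XOR of data positions = 1⊕0⊕0⊕1⊕1⊕0⊕0 = 1
p2 (pos 2,3,6,7,10,11,14,15): XOR of data positions = 1⊕0⊕0⊕1⊕1⊕1⊕0 = 0
p4 (pos 4,5,6,7,12,13,14,15): XOR of data positions = 0⊕0⊕0⊕0⊕0⊕1⊕0 = 1
p8 (pos 8,9,10,11,12,13,14,15): XOR of data positions = 1⊕1⊕1⊕0⊕0⊕1⊕0 = 0
Codeword: 101100001110010

101100001110010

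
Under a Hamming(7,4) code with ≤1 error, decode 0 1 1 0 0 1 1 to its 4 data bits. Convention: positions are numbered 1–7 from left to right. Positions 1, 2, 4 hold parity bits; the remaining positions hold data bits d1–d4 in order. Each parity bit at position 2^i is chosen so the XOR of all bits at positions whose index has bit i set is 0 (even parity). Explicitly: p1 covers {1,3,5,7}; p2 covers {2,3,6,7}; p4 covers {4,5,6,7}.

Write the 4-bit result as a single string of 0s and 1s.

1011

s1 (pos 1,3,5,7): 0⊕1⊕0⊕1 = 0
s2 (pos 2,3,6,7): 1⊕1⊕1⊕1 = 0
s4 (pos 4,5,6,7): 0⊕0⊕1⊕1 = 0
Syndrome s4…s1 = 000 → no error.
Read data bits from positions 3,5,6,7: 1011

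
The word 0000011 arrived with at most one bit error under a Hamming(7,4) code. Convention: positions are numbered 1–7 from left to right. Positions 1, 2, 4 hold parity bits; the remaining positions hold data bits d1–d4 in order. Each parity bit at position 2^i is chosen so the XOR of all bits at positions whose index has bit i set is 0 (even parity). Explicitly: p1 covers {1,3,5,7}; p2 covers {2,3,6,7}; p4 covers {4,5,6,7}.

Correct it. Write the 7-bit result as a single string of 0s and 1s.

1000011

s1 (pos 1,3,5,7): 0⊕0⊕0⊕1 = 1
s2 (pos 2,3,6,7): 0⊕0⊕1⊕1 = 0
s4 (pos 4,5,6,7): 0⊕0⊕1⊕1 = 0
Syndrome s4…s1 = 001 → error at position 1.
Flip position 1: 0000011 → 1000011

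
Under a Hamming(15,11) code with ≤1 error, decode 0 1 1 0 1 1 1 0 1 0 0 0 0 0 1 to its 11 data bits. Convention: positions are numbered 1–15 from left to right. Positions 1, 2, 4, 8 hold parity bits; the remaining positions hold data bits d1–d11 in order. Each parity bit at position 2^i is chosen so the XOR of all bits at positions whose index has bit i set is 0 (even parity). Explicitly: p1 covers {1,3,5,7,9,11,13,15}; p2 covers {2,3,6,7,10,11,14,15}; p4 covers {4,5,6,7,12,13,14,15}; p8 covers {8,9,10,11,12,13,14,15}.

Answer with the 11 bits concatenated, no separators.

s1 (pos 1,3,5,7,9,11,13,15): 0⊕1⊕1⊕1⊕1⊕0⊕0⊕1 = 1
s2 (pos 2,3,6,7,10,11,14,15): 1⊕1⊕1⊕1⊕0⊕0⊕0⊕1 = 1
s4 (pos 4,5,6,7,12,13,14,15): 0⊕1⊕1⊕1⊕0⊕0⊕0⊕1 = 0
s8 (pos 8,9,10,11,12,13,14,15): 0⊕1⊕0⊕0⊕0⊕0⊕0⊕1 = 0
Syndrome s8…s1 = 0011 → error at position 3.
Flip position 3: 011011101000001 → 010011101000001
Read data bits from positions 3,5,6,7,9,10,11,12,13,14,15: 01111000001

01111000001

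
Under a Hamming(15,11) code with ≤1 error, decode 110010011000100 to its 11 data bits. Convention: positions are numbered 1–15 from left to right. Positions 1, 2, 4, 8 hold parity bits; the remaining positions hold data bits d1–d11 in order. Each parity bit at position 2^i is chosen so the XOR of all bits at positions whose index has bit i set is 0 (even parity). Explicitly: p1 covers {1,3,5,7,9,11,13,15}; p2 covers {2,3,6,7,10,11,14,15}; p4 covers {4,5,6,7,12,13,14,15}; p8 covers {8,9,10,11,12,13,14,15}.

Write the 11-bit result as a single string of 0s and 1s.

s1 (pos 1,3,5,7,9,11,13,15): 1⊕0⊕1⊕0⊕1⊕0⊕1⊕0 = 0
s2 (pos 2,3,6,7,10,11,14,15): 1⊕0⊕0⊕0⊕0⊕0⊕0⊕0 = 1
s4 (pos 4,5,6,7,12,13,14,15): 0⊕1⊕0⊕0⊕0⊕1⊕0⊕0 = 0
s8 (pos 8,9,10,11,12,13,14,15): 1⊕1⊕0⊕0⊕0⊕1⊕0⊕0 = 1
Syndrome s8…s1 = 1010 → error at position 10.
Flip position 10: 110010011000100 → 110010011100100
Read data bits from positions 3,5,6,7,9,10,11,12,13,14,15: 01001100100

01001100100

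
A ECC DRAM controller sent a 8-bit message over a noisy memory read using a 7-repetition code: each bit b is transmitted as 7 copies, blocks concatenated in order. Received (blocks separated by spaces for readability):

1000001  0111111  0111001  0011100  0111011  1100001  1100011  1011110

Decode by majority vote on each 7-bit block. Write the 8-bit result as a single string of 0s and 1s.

01101011

Block 1 (1000001): 2 ones → 0
Block 2 (0111111): 6 ones → 1
Block 3 (0111001): 4 ones → 1
Block 4 (0011100): 3 ones → 0
Block 5 (0111011): 5 ones → 1
Block 6 (1100001): 3 ones → 0
Block 7 (1100011): 4 ones → 1
Block 8 (1011110): 5 ones → 1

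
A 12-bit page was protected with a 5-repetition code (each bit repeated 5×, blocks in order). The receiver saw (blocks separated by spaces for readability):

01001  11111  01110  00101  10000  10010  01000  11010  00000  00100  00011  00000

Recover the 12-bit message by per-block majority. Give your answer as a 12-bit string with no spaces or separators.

Block 1 (01001): 2 ones → 0
Block 2 (11111): 5 ones → 1
Block 3 (01110): 3 ones → 1
Block 4 (00101): 2 ones → 0
Block 5 (10000): 1 one → 0
Block 6 (10010): 2 ones → 0
Block 7 (01000): 1 one → 0
Block 8 (11010): 3 ones → 1
Block 9 (00000): 0 ones → 0
Block 10 (00100): 1 one → 0
Block 11 (00011): 2 ones → 0
Block 12 (00000): 0 ones → 0

011000010000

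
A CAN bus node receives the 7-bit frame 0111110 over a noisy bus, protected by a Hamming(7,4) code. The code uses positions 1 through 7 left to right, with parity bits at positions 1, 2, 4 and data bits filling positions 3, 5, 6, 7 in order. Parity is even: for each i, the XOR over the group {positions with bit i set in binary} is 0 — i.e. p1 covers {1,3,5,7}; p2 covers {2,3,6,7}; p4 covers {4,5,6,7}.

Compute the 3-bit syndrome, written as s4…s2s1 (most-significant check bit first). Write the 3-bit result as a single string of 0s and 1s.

110

s1 (pos 1,3,5,7): 0⊕1⊕1⊕0 = 0
s2 (pos 2,3,6,7): 1⊕1⊕1⊕0 = 1
s4 (pos 4,5,6,7): 1⊕1⊕1⊕0 = 1
Syndrome s4…s1 = 110 → error at position 6.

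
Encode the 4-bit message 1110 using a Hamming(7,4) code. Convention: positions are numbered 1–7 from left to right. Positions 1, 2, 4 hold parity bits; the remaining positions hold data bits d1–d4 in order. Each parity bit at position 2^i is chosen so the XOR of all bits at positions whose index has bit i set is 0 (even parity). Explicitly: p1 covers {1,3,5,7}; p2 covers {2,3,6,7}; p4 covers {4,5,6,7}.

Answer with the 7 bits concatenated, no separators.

Place data at non-parity positions: p1 p2 1 p4 1 1 0
p1 (pos 1,3,5,7): XOR of data positions = 1⊕1⊕0 = 0
p2 (pos 2,3,6,7): XOR of data positions = 1⊕1⊕0 = 0
p4 (pos 4,5,6,7): XOR of data positions = 1⊕1⊕0 = 0
Codeword: 0010110

0010110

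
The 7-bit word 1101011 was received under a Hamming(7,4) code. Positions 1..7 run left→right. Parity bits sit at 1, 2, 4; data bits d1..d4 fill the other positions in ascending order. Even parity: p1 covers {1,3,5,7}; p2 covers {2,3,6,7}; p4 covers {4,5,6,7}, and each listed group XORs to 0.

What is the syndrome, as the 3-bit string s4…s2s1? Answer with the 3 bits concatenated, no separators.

s1 (pos 1,3,5,7): 1⊕0⊕0⊕1 = 0
s2 (pos 2,3,6,7): 1⊕0⊕1⊕1 = 1
s4 (pos 4,5,6,7): 1⊕0⊕1⊕1 = 1
Syndrome s4…s1 = 110 → error at position 6.

110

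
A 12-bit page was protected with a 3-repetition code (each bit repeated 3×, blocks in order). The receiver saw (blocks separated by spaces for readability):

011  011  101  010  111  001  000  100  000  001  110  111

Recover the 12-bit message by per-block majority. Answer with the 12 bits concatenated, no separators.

111010000011

Block 1 (011): 2 ones → 1
Block 2 (011): 2 ones → 1
Block 3 (101): 2 ones → 1
Block 4 (010): 1 one → 0
Block 5 (111): 3 ones → 1
Block 6 (001): 1 one → 0
Block 7 (000): 0 ones → 0
Block 8 (100): 1 one → 0
Block 9 (000): 0 ones → 0
Block 10 (001): 1 one → 0
Block 11 (110): 2 ones → 1
Block 12 (111): 3 ones → 1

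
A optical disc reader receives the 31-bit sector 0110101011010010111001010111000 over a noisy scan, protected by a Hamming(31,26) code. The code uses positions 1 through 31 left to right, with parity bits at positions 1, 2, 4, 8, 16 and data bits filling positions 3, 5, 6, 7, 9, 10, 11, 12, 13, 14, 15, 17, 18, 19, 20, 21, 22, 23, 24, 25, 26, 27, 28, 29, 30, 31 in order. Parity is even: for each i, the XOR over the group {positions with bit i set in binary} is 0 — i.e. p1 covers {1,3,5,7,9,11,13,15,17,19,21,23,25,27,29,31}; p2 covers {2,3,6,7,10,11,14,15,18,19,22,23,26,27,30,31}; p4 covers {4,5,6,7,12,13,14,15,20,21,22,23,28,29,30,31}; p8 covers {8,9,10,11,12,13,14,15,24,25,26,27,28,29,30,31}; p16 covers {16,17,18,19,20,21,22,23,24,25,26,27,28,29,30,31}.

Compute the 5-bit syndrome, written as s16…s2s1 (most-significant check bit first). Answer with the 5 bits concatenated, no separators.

00000

s1 (pos 1,3,5,7,9,11,13,15,17,19,21,23,25,27,29,31): 0⊕1⊕1⊕1⊕1⊕0⊕0⊕1⊕1⊕1⊕0⊕0⊕0⊕1⊕0⊕0 = 0
s2 (pos 2,3,6,7,10,11,14,15,18,19,22,23,26,27,30,31): 1⊕1⊕0⊕1⊕1⊕0⊕0⊕1⊕1⊕1⊕1⊕0⊕1⊕1⊕0⊕0 = 0
s4 (pos 4,5,6,7,12,13,14,15,20,21,22,23,28,29,30,31): 0⊕1⊕0⊕1⊕1⊕0⊕0⊕1⊕0⊕0⊕1⊕0⊕1⊕0⊕0⊕0 = 0
s8 (pos 8,9,10,11,12,13,14,15,24,25,26,27,28,29,30,31): 0⊕1⊕1⊕0⊕1⊕0⊕0⊕1⊕1⊕0⊕1⊕1⊕1⊕0⊕0⊕0 = 0
s16 (pos 16,17,18,19,20,21,22,23,24,25,26,27,28,29,30,31): 0⊕1⊕1⊕1⊕0⊕0⊕1⊕0⊕1⊕0⊕1⊕1⊕1⊕0⊕0⊕0 = 0
Syndrome s16…s1 = 00000 → no error.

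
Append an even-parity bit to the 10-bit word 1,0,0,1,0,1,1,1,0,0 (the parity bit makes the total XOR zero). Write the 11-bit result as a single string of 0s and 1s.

XOR of the 10 data bits: 1⊕0⊕0⊕1⊕0⊕1⊕1⊕1⊕0⊕0 = 1
Parity bit = 1 (so all 11 bits XOR to 0).

10010111001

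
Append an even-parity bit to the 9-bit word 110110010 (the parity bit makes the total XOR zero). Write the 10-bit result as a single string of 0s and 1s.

XOR of the 9 data bits: 1⊕1⊕0⊕1⊕1⊕0⊕0⊕1⊕0 = 1
Parity bit = 1 (so all 10 bits XOR to 0).

1101100101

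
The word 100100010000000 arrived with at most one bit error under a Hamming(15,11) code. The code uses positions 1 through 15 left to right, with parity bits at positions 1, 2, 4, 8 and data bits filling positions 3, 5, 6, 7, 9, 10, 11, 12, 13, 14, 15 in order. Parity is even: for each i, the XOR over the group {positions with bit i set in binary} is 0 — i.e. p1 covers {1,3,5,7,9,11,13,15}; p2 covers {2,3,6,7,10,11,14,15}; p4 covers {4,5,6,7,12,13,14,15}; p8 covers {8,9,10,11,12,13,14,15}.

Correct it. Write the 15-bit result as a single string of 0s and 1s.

s1 (pos 1,3,5,7,9,11,13,15): 1⊕0⊕0⊕0⊕0⊕0⊕0⊕0 = 1
s2 (pos 2,3,6,7,10,11,14,15): 0⊕0⊕0⊕0⊕0⊕0⊕0⊕0 = 0
s4 (pos 4,5,6,7,12,13,14,15): 1⊕0⊕0⊕0⊕0⊕0⊕0⊕0 = 1
s8 (pos 8,9,10,11,12,13,14,15): 1⊕0⊕0⊕0⊕0⊕0⊕0⊕0 = 1
Syndrome s8…s1 = 1101 → error at position 13.
Flip position 13: 100100010000000 → 100100010000100

100100010000100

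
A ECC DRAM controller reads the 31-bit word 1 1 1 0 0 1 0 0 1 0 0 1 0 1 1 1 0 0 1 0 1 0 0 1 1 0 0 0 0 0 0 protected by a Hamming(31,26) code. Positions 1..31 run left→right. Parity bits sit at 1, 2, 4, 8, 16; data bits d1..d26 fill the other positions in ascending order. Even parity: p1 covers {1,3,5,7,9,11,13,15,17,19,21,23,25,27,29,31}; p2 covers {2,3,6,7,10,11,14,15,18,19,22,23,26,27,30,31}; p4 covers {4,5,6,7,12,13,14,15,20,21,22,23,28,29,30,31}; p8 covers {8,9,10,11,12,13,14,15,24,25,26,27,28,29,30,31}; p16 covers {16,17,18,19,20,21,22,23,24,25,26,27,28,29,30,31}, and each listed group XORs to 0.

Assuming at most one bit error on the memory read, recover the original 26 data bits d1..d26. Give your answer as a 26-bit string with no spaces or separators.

10101001011001000011000000

s1 (pos 1,3,5,7,9,11,13,15,17,19,21,23,25,27,29,31): 1⊕1⊕0⊕0⊕1⊕0⊕0⊕1⊕0⊕1⊕1⊕0⊕1⊕0⊕0⊕0 = 1
s2 (pos 2,3,6,7,10,11,14,15,18,19,22,23,26,27,30,31): 1⊕1⊕1⊕0⊕0⊕0⊕1⊕1⊕0⊕1⊕0⊕0⊕0⊕0⊕0⊕0 = 0
s4 (pos 4,5,6,7,12,13,14,15,20,21,22,23,28,29,30,31): 0⊕0⊕1⊕0⊕1⊕0⊕1⊕1⊕0⊕1⊕0⊕0⊕0⊕0⊕0⊕0 = 1
s8 (pos 8,9,10,11,12,13,14,15,24,25,26,27,28,29,30,31): 0⊕1⊕0⊕0⊕1⊕0⊕1⊕1⊕1⊕1⊕0⊕0⊕0⊕0⊕0⊕0 = 0
s16 (pos 16,17,18,19,20,21,22,23,24,25,26,27,28,29,30,31): 1⊕0⊕0⊕1⊕0⊕1⊕0⊕0⊕1⊕1⊕0⊕0⊕0⊕0⊕0⊕0 = 1
Syndrome s16…s1 = 10101 → error at position 21.
Flip position 21: 1110010010010111001010011000000 → 1110010010010111001000011000000
Read data bits from positions 3,5,6,7,9,10,11,12,13,14,15,17,18,19,20,21,22,23,24,25,26,27,28,29,30,31: 10101001011001000011000000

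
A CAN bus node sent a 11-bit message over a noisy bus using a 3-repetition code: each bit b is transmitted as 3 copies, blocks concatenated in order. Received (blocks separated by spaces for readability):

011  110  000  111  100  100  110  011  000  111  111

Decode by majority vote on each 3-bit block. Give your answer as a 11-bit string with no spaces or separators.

11010011011

Block 1 (011): 2 ones → 1
Block 2 (110): 2 ones → 1
Block 3 (000): 0 ones → 0
Block 4 (111): 3 ones → 1
Block 5 (100): 1 one → 0
Block 6 (100): 1 one → 0
Block 7 (110): 2 ones → 1
Block 8 (011): 2 ones → 1
Block 9 (000): 0 ones → 0
Block 10 (111): 3 ones → 1
Block 11 (111): 3 ones → 1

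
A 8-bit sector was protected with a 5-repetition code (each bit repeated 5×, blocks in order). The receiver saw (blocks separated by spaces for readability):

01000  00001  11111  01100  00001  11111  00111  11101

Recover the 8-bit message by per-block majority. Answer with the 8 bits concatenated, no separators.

Block 1 (01000): 1 one → 0
Block 2 (00001): 1 one → 0
Block 3 (11111): 5 ones → 1
Block 4 (01100): 2 ones → 0
Block 5 (00001): 1 one → 0
Block 6 (11111): 5 ones → 1
Block 7 (00111): 3 ones → 1
Block 8 (11101): 4 ones → 1

00100111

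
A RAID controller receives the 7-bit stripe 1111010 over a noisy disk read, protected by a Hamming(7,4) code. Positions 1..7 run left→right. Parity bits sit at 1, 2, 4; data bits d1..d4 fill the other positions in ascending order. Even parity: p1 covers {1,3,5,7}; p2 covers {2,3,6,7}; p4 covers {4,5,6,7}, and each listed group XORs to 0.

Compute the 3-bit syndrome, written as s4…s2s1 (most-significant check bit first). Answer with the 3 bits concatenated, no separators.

s1 (pos 1,3,5,7): 1⊕1⊕0⊕0 = 0
s2 (pos 2,3,6,7): 1⊕1⊕1⊕0 = 1
s4 (pos 4,5,6,7): 1⊕0⊕1⊕0 = 0
Syndrome s4…s1 = 010 → error at position 2.

010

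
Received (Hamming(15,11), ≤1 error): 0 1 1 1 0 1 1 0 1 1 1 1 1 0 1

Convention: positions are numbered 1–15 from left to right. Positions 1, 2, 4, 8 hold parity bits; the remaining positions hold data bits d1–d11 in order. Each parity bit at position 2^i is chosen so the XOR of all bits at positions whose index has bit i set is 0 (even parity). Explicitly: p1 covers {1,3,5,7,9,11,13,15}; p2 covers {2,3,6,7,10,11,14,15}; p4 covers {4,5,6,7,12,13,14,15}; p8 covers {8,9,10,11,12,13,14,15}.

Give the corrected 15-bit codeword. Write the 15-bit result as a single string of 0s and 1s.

s1 (pos 1,3,5,7,9,11,13,15): 0⊕1⊕0⊕1⊕1⊕1⊕1⊕1 = 0
s2 (pos 2,3,6,7,10,11,14,15): 1⊕1⊕1⊕1⊕1⊕1⊕0⊕1 = 1
s4 (pos 4,5,6,7,12,13,14,15): 1⊕0⊕1⊕1⊕1⊕1⊕0⊕1 = 0
s8 (pos 8,9,10,11,12,13,14,15): 0⊕1⊕1⊕1⊕1⊕1⊕0⊕1 = 0
Syndrome s8…s1 = 0010 → error at position 2.
Flip position 2: 011101101111101 → 001101101111101

001101101111101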